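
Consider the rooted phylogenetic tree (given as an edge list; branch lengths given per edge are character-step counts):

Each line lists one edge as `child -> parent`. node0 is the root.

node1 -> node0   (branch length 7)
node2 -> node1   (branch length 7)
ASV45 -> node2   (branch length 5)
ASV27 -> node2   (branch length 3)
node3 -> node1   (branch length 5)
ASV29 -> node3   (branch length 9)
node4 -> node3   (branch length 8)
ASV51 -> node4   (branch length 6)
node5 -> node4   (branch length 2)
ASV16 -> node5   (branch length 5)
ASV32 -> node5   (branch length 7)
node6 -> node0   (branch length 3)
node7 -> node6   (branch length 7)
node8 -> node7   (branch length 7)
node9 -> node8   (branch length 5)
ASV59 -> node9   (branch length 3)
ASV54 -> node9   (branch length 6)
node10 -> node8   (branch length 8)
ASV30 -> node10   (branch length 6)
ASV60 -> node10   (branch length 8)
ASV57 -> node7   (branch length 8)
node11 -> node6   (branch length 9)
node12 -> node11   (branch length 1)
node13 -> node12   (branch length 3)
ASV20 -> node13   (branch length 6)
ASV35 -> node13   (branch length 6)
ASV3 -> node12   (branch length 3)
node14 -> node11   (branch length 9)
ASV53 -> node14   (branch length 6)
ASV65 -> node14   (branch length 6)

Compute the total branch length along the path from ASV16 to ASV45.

32

The path runs ASV16 → … → MRCA → … → ASV45; the MRCA is the node subtending ((ASV45,ASV27),(ASV29,(ASV51,(ASV16,ASV32)))).
Branch lengths along that path: 5 + 2 + 8 + 5 + 7 + 5 = 32.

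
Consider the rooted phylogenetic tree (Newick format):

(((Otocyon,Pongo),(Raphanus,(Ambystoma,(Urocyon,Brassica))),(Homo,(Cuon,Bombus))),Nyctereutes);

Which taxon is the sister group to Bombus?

Cuon

Bombus attaches to the tree at the node subtending (Cuon,Bombus).
The other lineage descending from that same node — the sister group — is the single tip Cuon.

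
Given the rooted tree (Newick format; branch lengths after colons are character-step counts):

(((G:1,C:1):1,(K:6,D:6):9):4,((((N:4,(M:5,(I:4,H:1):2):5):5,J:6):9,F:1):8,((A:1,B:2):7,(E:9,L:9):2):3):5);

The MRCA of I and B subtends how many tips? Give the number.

10

The MRCA of I and B is the node subtending ((((N,(M,(I,H))),J),F),((A,B),(E,L))).
That clade contains 10 terminal taxa: A, B, E, F, H, I, J, L, M, N.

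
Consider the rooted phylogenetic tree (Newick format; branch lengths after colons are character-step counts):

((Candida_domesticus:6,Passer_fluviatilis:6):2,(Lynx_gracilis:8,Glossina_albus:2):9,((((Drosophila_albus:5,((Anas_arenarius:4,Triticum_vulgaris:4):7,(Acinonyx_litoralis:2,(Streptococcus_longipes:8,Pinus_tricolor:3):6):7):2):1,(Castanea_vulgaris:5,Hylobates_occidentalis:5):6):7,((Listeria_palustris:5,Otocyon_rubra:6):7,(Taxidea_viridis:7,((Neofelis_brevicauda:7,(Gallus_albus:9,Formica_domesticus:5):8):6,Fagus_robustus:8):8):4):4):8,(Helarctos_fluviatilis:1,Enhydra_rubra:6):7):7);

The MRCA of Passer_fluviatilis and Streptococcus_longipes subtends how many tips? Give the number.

The MRCA of Passer_fluviatilis and Streptococcus_longipes is the root, so the clade is the entire tree.
That clade contains 21 terminal taxa: Acinonyx_litoralis, Anas_arenarius, Candida_domesticus, Castanea_vulgaris, Drosophila_albus, Enhydra_rubra, Fagus_robustus, Formica_domesticus, Gallus_albus, Glossina_albus, Helarctos_fluviatilis, Hylobates_occidentalis, Listeria_palustris, Lynx_gracilis, Neofelis_brevicauda, Otocyon_rubra, Passer_fluviatilis, Pinus_tricolor, Streptococcus_longipes, Taxidea_viridis, Triticum_vulgaris.

21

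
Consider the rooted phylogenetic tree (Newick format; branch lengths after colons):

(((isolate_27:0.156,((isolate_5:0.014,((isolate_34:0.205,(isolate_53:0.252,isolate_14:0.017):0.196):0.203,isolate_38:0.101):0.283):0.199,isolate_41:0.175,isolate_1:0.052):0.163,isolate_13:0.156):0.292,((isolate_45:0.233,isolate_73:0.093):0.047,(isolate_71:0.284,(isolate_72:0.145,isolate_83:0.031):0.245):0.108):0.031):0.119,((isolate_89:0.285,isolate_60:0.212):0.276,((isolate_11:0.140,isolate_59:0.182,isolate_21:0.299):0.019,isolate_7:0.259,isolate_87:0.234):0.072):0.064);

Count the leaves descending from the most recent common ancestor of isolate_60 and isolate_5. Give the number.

The MRCA of isolate_60 and isolate_5 is the root, so the clade is the entire tree.
That clade contains 21 terminal taxa: isolate_1, isolate_11, isolate_13, isolate_14, isolate_21, isolate_27, isolate_34, isolate_38, isolate_41, isolate_45, isolate_5, isolate_53, isolate_59, isolate_60, isolate_7, isolate_71, isolate_72, isolate_73, isolate_83, isolate_87, isolate_89.

21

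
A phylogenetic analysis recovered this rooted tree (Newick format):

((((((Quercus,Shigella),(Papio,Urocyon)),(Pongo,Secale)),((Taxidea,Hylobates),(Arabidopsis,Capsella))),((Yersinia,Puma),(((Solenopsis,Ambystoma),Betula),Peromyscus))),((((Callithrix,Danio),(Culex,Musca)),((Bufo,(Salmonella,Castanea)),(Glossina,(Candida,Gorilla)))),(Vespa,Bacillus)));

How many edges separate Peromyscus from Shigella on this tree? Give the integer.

8

The MRCA of Peromyscus and Shigella is the node subtending (((((Quercus,Shigella),(Papio,Urocyon)),(Pongo,Secale)),((Taxidea,Hylobates),(Arabidopsis,Capsella))),((Yersinia,Puma),(((Solenopsis,Ambystoma),Betula),Peromyscus))).
From Peromyscus up to that node: 3 branches. From Shigella up to the same node: 5 branches. Total: 3 + 5 = 8.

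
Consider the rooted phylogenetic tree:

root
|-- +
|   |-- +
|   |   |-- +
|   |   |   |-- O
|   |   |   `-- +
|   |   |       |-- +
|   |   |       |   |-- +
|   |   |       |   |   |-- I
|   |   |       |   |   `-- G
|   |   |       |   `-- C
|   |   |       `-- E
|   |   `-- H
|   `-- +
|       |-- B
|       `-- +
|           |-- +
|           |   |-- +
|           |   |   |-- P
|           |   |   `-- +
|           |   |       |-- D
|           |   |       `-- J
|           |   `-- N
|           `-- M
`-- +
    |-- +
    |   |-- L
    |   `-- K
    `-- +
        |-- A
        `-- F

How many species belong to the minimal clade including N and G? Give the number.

12

The MRCA of N and G is the node subtending (((O,(((I,G),C),E)),H),(B,(((P,(D,J)),N),M))).
That clade contains 12 terminal taxa: B, C, D, E, G, H, I, J, M, N, O, P.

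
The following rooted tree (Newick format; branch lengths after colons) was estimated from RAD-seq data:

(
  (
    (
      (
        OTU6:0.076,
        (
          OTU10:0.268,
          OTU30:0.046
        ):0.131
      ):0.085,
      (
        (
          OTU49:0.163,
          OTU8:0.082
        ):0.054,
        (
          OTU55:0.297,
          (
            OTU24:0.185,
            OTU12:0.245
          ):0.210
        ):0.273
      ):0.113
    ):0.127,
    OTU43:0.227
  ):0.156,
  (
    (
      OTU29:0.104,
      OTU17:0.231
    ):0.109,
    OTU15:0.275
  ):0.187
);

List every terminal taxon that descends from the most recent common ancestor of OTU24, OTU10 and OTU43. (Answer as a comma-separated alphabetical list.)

OTU10, OTU12, OTU24, OTU30, OTU43, OTU49, OTU55, OTU6, OTU8

Tracing OTU24: it sits inside (OTU24,OTU12).
Tracing OTU10: it sits inside (OTU10,OTU30).
Tracing OTU43: it sits inside (((OTU6,(OTU10,OTU30)),((OTU49,OTU8),(OTU55,(OTU24,OTU12)))),OTU43).
The smallest clade enclosing all 3 is (((OTU6,(OTU10,OTU30)),((OTU49,OTU8),(OTU55,(OTU24,OTU12)))),OTU43); the answer is its 9 terminal taxa in alphabetical order.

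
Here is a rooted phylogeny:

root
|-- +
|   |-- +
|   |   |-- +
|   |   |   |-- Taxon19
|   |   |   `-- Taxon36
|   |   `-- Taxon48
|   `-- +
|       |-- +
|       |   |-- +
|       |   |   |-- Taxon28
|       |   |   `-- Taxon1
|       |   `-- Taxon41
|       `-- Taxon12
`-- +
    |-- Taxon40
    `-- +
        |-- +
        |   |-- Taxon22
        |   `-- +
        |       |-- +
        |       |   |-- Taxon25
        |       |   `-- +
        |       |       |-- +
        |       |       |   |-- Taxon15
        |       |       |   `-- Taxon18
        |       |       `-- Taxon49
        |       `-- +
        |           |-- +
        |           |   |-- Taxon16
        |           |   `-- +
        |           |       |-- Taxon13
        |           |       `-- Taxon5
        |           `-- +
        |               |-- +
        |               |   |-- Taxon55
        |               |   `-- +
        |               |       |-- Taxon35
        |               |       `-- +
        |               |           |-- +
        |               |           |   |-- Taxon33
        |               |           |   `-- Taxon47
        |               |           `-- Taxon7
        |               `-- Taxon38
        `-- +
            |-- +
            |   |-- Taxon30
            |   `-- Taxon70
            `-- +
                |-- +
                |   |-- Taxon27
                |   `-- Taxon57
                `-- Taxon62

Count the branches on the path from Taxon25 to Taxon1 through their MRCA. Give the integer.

The MRCA of Taxon25 and Taxon1 is the root of the tree.
From Taxon25 up to that node: 6 branches. From Taxon1 up to the same node: 5 branches. Total: 6 + 5 = 11.

11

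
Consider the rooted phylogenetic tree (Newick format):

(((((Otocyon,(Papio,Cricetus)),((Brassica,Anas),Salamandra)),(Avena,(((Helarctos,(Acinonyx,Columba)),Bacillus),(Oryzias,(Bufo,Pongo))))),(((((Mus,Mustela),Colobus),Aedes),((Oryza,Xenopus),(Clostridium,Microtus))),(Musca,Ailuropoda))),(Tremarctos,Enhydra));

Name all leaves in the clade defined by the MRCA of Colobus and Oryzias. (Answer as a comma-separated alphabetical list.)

Tracing Colobus: it sits inside ((Mus,Mustela),Colobus).
Tracing Oryzias: it sits inside (Oryzias,(Bufo,Pongo)).
The smallest clade enclosing both is ((((Otocyon,(Papio,Cricetus)),((Brassica,Anas),Salamandra)),(Avena,(((Helarctos,(Acinonyx,Columba)),Bacillus),(Oryzias,(Bufo,Pongo))))),(((((Mus,Mustela),Colobus),Aedes),((Oryza,Xenopus),(Clostridium,Microtus))),(Musca,Ailuropoda))); the answer is its 24 terminal taxa in alphabetical order.

Acinonyx, Aedes, Ailuropoda, Anas, Avena, Bacillus, Brassica, Bufo, Clostridium, Colobus, Columba, Cricetus, Helarctos, Microtus, Mus, Musca, Mustela, Oryza, Oryzias, Otocyon, Papio, Pongo, Salamandra, Xenopus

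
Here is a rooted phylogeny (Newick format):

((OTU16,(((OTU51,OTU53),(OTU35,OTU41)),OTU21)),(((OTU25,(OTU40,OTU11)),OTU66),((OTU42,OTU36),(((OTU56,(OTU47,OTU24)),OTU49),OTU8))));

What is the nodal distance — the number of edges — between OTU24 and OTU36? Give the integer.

7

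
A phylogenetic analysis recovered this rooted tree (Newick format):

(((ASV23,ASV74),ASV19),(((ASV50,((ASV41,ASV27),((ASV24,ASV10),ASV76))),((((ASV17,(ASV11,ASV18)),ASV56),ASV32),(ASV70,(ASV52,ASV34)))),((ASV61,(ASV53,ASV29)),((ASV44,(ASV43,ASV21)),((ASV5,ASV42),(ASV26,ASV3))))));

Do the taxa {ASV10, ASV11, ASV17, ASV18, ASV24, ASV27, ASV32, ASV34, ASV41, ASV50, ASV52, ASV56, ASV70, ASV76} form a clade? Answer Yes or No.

Yes

The most recent common ancestor of these taxa subtends ((ASV50,((ASV41,ASV27),((ASV24,ASV10),ASV76))),((((ASV17,(ASV11,ASV18)),ASV56),ASV32),(ASV70,(ASV52,ASV34)))).
That clade has exactly 14 tips — every listed taxon and nothing else — so the group is monophyletic.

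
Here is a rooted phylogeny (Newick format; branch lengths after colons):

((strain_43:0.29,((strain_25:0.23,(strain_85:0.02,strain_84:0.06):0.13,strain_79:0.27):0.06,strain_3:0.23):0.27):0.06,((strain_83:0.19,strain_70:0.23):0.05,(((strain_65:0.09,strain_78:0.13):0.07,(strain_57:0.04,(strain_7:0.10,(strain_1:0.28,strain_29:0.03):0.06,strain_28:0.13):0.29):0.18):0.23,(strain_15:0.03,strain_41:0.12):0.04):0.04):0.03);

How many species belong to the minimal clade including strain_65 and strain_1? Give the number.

The MRCA of strain_65 and strain_1 is the node subtending ((strain_65,strain_78),(strain_57,(strain_7,(strain_1,strain_29),strain_28))).
That clade contains 7 terminal taxa: strain_1, strain_28, strain_29, strain_57, strain_65, strain_7, strain_78.

7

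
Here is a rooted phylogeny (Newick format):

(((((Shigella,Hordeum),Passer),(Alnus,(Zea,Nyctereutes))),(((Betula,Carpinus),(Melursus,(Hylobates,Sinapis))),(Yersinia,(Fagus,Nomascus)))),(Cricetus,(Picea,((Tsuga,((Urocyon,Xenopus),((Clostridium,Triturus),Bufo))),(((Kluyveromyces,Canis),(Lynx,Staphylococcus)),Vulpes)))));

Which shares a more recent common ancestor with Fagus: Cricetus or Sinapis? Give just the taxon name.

Sinapis

The MRCA of Fagus and Sinapis subtends (((Betula,Carpinus),(Melursus,(Hylobates,Sinapis))),(Yersinia,(Fagus,Nomascus))) (8 taxa).
The MRCA of Fagus and Cricetus is the root, subtending the entire tree (27 taxa).
The first is nested inside the second, so Fagus shares a more recent common ancestor with Sinapis.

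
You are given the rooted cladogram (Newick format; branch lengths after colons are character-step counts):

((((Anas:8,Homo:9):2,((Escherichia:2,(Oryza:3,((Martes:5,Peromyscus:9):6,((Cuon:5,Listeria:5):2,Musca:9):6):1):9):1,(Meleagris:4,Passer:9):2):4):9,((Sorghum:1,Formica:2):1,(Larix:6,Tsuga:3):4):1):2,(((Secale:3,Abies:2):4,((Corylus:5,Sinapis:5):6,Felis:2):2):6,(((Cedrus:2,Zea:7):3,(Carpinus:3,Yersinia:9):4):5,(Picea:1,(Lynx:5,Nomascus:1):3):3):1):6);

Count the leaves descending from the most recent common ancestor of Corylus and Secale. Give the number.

5

The MRCA of Corylus and Secale is the node subtending ((Secale,Abies),((Corylus,Sinapis),Felis)).
That clade contains 5 terminal taxa: Abies, Corylus, Felis, Secale, Sinapis.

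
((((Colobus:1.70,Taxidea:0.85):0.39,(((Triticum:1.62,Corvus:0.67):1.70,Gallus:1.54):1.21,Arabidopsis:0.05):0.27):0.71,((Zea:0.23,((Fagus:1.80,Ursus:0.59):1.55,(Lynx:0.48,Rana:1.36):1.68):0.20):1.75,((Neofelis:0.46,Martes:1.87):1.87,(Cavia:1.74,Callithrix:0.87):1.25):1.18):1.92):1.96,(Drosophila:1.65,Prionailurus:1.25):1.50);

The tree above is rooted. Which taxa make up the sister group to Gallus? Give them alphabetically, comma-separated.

Corvus, Triticum

Gallus attaches to the tree at the node subtending ((Triticum,Corvus),Gallus).
The other lineage descending from that same node — the sister group — is (Triticum,Corvus); its 2 tips in alphabetical order are the answer.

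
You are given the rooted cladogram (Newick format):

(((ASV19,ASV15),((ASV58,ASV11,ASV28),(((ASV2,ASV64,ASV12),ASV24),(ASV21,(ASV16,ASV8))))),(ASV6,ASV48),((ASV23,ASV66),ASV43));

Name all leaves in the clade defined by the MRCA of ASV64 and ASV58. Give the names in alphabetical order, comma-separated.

Tracing ASV64: it sits inside (ASV2,ASV64,ASV12).
Tracing ASV58: it sits inside (ASV58,ASV11,ASV28).
The smallest clade enclosing both is ((ASV58,ASV11,ASV28),(((ASV2,ASV64,ASV12),ASV24),(ASV21,(ASV16,ASV8)))); the answer is its 10 terminal taxa in alphabetical order.

ASV11, ASV12, ASV16, ASV2, ASV21, ASV24, ASV28, ASV58, ASV64, ASV8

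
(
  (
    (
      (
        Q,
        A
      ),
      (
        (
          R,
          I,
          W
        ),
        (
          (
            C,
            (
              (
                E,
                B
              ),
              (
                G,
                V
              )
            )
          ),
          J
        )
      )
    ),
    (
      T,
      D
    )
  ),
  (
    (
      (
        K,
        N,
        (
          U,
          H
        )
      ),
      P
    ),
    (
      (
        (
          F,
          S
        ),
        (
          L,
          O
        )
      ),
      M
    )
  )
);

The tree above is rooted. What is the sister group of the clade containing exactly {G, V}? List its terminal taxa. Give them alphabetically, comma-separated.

B, E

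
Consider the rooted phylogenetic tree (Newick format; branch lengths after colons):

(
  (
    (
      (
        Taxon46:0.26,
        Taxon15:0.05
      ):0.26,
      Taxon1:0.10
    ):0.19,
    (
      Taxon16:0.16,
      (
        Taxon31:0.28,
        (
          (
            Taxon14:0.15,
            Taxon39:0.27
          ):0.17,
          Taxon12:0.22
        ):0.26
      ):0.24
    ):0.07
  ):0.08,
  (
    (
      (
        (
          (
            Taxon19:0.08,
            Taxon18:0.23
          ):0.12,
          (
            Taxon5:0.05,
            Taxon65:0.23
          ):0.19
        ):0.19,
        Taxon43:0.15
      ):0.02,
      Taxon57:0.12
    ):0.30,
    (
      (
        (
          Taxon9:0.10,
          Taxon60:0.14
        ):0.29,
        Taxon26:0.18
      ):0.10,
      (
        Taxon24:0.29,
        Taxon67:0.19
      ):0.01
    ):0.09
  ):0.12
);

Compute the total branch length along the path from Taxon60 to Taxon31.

The path runs Taxon60 → … → MRCA → … → Taxon31; the MRCA is the root of the tree.
Branch lengths along that path: 0.14 + 0.29 + 0.10 + 0.09 + 0.12 + 0.08 + 0.07 + 0.24 + 0.28 = 1.41.

1.41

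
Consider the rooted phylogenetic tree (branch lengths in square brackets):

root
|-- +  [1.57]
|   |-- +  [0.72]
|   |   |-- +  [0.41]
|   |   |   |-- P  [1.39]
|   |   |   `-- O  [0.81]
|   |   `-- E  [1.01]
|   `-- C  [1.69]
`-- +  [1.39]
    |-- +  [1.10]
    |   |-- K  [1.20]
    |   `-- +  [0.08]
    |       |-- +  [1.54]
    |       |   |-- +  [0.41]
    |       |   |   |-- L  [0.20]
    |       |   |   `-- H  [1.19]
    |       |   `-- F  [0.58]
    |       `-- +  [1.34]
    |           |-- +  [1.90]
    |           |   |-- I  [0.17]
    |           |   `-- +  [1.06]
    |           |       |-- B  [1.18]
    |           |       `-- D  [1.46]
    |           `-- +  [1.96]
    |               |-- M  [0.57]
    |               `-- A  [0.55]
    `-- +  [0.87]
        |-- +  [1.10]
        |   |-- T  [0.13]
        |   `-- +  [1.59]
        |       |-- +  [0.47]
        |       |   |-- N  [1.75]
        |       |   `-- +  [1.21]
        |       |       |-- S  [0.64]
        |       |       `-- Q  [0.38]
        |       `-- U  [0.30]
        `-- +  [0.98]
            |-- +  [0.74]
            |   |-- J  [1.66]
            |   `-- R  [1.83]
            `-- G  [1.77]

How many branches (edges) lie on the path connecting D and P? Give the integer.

The MRCA of D and P is the root of the tree.
From D up to that node: 7 branches. From P up to the same node: 4 branches. Total: 7 + 4 = 11.

11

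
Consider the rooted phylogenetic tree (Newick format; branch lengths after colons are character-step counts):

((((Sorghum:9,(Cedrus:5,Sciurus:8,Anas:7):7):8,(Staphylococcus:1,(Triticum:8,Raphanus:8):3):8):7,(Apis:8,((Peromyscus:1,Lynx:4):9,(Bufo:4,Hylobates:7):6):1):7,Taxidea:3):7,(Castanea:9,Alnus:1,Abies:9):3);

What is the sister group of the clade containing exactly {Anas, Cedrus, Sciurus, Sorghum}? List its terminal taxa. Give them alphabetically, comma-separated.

The clade containing exactly {Anas, Cedrus, Sciurus, Sorghum} attaches to the tree at the node subtending ((Sorghum,(Cedrus,Sciurus,Anas)),(Staphylococcus,(Triticum,Raphanus))).
The other lineage descending from that same node — the sister group — is (Staphylococcus,(Triticum,Raphanus)); its 3 tips in alphabetical order are the answer.

Raphanus, Staphylococcus, Triticum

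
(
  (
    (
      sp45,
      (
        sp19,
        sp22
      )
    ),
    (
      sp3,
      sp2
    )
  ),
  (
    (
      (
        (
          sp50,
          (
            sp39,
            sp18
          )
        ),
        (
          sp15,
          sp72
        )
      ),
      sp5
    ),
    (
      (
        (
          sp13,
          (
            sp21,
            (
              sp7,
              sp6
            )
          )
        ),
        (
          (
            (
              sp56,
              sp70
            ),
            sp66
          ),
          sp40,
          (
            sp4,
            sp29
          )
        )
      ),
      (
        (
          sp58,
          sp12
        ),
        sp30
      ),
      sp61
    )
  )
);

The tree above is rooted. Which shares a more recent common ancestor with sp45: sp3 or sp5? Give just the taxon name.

The MRCA of sp45 and sp3 subtends ((sp45,(sp19,sp22)),(sp3,sp2)) (5 taxa).
The MRCA of sp45 and sp5 is the root, subtending the entire tree (25 taxa).
The first is nested inside the second, so sp45 shares a more recent common ancestor with sp3.

sp3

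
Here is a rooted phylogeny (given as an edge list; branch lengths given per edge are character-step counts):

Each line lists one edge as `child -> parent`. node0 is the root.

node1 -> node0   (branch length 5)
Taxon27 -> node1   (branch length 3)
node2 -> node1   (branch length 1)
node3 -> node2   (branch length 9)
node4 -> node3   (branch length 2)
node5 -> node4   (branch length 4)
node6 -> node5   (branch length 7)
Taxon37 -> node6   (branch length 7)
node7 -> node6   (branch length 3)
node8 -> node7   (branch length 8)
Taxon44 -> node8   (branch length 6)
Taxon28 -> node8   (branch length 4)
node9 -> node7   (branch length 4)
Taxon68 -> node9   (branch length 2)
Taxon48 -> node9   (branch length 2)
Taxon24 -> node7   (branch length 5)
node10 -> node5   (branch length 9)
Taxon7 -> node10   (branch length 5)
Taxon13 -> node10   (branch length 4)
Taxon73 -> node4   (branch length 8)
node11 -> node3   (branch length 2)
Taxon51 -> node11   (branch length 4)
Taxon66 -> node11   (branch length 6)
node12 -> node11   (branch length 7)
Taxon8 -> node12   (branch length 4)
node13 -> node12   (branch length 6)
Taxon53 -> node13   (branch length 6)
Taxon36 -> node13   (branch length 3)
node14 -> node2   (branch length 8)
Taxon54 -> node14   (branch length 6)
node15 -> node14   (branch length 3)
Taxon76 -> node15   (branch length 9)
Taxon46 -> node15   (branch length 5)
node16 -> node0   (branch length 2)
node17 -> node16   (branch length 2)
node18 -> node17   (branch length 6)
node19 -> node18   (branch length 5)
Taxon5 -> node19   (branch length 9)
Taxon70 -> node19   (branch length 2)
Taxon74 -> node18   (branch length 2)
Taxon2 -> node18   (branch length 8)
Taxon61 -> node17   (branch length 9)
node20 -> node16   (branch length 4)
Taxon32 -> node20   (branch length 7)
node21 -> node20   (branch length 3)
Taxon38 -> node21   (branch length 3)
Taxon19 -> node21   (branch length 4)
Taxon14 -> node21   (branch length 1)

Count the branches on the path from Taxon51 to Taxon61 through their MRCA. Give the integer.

8

The MRCA of Taxon51 and Taxon61 is the root of the tree.
From Taxon51 up to that node: 5 branches. From Taxon61 up to the same node: 3 branches. Total: 5 + 3 = 8.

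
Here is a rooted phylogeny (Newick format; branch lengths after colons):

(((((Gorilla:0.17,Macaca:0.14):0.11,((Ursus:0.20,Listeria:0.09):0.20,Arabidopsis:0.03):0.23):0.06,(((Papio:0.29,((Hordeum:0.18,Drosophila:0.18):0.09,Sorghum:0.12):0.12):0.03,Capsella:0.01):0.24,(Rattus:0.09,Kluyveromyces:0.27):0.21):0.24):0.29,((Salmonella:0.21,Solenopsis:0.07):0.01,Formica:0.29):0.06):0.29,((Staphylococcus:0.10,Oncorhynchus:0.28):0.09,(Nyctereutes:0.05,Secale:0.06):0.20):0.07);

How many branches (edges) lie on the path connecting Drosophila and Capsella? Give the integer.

5

The MRCA of Drosophila and Capsella is the node subtending ((Papio,((Hordeum,Drosophila),Sorghum)),Capsella).
From Drosophila up to that node: 4 branches. From Capsella up to the same node: 1 branch. Total: 4 + 1 = 5.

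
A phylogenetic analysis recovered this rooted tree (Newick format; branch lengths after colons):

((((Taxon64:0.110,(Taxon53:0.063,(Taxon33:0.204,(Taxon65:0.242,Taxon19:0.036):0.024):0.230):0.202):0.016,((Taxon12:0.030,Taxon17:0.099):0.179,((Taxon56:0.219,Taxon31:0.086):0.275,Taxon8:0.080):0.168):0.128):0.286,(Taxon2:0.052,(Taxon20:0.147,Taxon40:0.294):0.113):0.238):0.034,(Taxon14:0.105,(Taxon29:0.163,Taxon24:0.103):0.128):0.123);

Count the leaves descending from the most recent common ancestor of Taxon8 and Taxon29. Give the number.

The MRCA of Taxon8 and Taxon29 is the root, so the clade is the entire tree.
That clade contains 16 terminal taxa: Taxon12, Taxon14, Taxon17, Taxon19, Taxon2, Taxon20, Taxon24, Taxon29, Taxon31, Taxon33, Taxon40, Taxon53, Taxon56, Taxon64, Taxon65, Taxon8.

16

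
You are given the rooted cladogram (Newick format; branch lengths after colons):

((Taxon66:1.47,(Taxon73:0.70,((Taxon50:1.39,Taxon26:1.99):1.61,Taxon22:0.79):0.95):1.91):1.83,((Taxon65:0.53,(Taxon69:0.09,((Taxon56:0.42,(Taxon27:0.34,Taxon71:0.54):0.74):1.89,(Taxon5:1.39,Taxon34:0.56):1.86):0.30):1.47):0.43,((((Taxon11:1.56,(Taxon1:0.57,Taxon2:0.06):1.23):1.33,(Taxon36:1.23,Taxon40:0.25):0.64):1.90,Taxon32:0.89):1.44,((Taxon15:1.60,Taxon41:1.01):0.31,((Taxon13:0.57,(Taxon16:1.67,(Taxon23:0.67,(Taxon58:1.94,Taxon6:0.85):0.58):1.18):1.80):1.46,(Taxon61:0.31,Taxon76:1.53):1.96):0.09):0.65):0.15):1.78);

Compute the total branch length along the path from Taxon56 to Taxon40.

8.89

The path runs Taxon56 → … → MRCA → … → Taxon40; the MRCA is the node subtending ((Taxon65,(Taxon69,((Taxon56,(Taxon27,Taxon71)),(Taxon5,Taxon34)))),((((Taxon11,(Taxon1,Taxon2)),(Taxon36,Taxon40)),Taxon32),((Taxon15,Taxon41),((Taxon13,(Taxon16,(Taxon23,(Taxon58,Taxon6)))),(Taxon61,Taxon76))))).
Branch lengths along that path: 0.42 + 1.89 + 0.30 + 1.47 + 0.43 + 0.15 + 1.44 + 1.90 + 0.64 + 0.25 = 8.89.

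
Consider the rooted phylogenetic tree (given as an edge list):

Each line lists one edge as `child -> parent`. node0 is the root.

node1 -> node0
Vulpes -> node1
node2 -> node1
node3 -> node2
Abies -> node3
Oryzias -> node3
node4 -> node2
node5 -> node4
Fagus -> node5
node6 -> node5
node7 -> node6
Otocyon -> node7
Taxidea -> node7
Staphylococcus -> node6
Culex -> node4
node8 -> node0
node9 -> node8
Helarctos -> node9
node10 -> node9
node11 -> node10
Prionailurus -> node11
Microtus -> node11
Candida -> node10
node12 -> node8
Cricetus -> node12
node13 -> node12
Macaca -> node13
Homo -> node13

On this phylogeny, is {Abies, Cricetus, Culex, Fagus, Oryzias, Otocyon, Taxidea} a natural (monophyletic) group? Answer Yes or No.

No

The MRCA of the listed taxa is the root, so the smallest clade containing them is the whole tree.
That clade also contains Candida, Helarctos, Homo, Macaca, Microtus, Prionailurus, Staphylococcus, Vulpes, which are not in the proposed group, so the group is not monophyletic.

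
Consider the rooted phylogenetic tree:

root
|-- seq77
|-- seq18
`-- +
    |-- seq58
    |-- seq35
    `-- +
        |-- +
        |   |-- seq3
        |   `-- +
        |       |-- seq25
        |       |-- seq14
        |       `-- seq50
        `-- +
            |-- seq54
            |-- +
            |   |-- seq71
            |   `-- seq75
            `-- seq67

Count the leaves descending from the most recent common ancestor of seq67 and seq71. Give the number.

The MRCA of seq67 and seq71 is the node subtending (seq54,(seq71,seq75),seq67).
That clade contains 4 terminal taxa: seq54, seq67, seq71, seq75.

4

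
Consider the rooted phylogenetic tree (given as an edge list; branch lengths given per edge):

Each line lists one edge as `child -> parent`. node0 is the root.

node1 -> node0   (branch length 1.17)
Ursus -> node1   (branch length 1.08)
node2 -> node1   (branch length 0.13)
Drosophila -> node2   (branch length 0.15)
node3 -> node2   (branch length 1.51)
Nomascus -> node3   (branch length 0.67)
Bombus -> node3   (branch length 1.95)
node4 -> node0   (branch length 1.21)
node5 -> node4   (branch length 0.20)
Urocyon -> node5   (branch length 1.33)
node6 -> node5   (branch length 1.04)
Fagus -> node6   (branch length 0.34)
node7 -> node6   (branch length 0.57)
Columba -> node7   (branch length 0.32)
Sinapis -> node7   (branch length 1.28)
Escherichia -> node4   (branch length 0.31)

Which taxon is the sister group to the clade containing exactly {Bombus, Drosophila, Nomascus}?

The clade containing exactly {Bombus, Drosophila, Nomascus} attaches to the tree at the node subtending (Ursus,(Drosophila,(Nomascus,Bombus))).
The other lineage descending from that same node — the sister group — is the single tip Ursus.

Ursus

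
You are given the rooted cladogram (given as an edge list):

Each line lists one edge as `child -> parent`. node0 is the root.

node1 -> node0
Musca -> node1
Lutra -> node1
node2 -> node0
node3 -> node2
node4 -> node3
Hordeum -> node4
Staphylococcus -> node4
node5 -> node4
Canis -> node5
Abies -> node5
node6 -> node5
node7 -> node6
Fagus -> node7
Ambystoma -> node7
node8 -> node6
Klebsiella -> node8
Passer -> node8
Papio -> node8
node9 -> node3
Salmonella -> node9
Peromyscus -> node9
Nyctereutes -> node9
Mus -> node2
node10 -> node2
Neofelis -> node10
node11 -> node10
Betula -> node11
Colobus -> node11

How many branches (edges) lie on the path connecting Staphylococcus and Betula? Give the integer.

The MRCA of Staphylococcus and Betula is the node subtending (((Hordeum,Staphylococcus,(Canis,Abies,((Fagus,Ambystoma),(Klebsiella,Passer,Papio)))),(Salmonella,Peromyscus,Nyctereutes)),Mus,(Neofelis,(Betula,Colobus))).
From Staphylococcus up to that node: 3 branches. From Betula up to the same node: 3 branches. Total: 3 + 3 = 6.

6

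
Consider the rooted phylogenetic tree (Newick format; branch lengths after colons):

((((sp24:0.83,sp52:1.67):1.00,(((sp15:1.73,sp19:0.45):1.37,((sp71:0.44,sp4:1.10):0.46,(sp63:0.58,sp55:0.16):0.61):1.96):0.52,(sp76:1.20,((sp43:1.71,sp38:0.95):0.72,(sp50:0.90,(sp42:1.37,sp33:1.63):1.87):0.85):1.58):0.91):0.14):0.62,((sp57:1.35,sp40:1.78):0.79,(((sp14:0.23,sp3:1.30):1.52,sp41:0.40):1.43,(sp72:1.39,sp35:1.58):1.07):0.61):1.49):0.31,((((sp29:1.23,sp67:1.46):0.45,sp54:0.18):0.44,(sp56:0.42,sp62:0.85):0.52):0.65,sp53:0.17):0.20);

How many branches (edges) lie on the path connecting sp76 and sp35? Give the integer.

The MRCA of sp76 and sp35 is the node subtending (((sp24,sp52),(((sp15,sp19),((sp71,sp4),(sp63,sp55))),(sp76,((sp43,sp38),(sp50,(sp42,sp33)))))),((sp57,sp40),(((sp14,sp3),sp41),(sp72,sp35)))).
From sp76 up to that node: 4 branches. From sp35 up to the same node: 4 branches. Total: 4 + 4 = 8.

8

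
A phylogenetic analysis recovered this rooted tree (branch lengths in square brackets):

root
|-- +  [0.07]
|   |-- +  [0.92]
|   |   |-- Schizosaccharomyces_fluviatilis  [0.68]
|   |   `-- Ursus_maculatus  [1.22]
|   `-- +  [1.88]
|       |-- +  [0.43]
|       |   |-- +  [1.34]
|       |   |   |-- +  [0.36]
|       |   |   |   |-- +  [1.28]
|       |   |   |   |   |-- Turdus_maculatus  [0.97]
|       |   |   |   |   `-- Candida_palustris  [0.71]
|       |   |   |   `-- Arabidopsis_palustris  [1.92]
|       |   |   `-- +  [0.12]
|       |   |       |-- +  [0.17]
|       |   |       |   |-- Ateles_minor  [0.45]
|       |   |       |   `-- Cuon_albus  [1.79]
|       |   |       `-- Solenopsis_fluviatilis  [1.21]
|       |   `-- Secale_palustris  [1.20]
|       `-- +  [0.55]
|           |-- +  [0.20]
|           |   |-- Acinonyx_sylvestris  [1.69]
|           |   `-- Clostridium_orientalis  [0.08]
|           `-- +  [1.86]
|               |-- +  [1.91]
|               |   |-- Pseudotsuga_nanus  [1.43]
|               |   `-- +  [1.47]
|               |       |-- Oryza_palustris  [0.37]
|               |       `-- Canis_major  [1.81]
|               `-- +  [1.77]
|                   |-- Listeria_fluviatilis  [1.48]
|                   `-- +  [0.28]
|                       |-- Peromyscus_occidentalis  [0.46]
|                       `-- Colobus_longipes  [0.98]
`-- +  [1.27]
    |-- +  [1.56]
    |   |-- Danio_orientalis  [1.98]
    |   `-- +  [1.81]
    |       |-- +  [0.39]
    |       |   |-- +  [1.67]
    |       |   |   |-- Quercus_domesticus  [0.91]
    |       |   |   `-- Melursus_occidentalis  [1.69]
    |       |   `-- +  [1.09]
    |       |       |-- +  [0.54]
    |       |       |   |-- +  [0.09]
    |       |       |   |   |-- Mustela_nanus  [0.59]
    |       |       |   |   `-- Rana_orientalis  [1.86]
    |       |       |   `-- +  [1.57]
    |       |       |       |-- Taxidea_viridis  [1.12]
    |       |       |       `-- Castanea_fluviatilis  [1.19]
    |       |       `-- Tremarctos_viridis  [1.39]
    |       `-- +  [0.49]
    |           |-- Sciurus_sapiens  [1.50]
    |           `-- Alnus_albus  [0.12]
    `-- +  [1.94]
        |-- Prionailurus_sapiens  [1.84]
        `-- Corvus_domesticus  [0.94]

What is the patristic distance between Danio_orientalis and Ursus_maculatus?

The path runs Danio_orientalis → … → MRCA → … → Ursus_maculatus; the MRCA is the root of the tree.
Branch lengths along that path: 1.98 + 1.56 + 1.27 + 0.07 + 0.92 + 1.22 = 7.02.

7.02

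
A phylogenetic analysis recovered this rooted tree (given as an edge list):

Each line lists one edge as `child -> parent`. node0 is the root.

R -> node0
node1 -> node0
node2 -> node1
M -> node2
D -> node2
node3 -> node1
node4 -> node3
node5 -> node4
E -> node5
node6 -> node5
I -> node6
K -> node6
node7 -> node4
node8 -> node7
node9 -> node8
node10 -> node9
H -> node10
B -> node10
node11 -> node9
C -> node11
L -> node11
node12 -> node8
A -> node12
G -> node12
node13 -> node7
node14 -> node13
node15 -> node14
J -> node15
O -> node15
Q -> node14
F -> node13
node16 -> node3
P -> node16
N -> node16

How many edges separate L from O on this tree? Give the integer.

8

The MRCA of L and O is the node subtending ((((H,B),(C,L)),(A,G)),(((J,O),Q),F)).
From L up to that node: 4 branches. From O up to the same node: 4 branches. Total: 4 + 4 = 8.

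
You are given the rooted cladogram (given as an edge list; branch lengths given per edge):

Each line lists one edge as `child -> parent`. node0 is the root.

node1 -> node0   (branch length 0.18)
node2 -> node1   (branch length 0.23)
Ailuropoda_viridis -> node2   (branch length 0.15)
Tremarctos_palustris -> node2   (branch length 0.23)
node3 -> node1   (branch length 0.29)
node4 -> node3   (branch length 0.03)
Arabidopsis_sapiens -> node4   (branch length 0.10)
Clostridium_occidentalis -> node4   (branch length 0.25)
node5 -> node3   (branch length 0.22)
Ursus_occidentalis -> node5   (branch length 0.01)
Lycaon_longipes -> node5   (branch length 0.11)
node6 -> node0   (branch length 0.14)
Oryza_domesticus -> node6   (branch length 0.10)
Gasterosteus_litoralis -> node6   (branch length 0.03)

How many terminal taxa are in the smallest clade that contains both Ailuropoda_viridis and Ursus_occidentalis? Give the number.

6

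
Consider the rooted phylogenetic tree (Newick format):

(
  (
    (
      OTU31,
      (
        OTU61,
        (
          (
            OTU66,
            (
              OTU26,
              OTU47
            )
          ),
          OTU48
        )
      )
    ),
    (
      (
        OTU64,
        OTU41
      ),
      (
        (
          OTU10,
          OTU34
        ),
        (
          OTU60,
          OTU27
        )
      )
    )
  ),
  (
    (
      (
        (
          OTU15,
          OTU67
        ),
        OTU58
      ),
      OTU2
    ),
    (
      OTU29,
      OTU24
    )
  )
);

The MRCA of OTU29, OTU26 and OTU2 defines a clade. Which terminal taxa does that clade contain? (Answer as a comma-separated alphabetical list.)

Tracing OTU29: it sits inside (OTU29,OTU24).
Tracing OTU26: it sits inside (OTU26,OTU47).
Tracing OTU2: it sits inside (((OTU15,OTU67),OTU58),OTU2).
The smallest clade enclosing all 3 is the whole tree (their MRCA is the root), so the answer is all 18 tips in alphabetical order.

OTU10, OTU15, OTU2, OTU24, OTU26, OTU27, OTU29, OTU31, OTU34, OTU41, OTU47, OTU48, OTU58, OTU60, OTU61, OTU64, OTU66, OTU67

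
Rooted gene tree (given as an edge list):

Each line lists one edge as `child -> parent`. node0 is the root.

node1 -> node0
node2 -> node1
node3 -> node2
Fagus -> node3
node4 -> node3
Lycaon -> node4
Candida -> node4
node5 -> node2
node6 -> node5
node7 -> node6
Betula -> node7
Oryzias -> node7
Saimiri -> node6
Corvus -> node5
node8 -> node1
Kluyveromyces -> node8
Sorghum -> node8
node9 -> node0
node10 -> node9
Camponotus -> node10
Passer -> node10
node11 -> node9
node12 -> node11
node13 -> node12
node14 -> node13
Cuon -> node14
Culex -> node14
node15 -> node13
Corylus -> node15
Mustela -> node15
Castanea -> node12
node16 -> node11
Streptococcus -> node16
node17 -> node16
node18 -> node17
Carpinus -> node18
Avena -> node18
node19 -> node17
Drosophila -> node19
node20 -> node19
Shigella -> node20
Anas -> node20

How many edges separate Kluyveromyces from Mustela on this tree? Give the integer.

9

The MRCA of Kluyveromyces and Mustela is the root of the tree.
From Kluyveromyces up to that node: 3 branches. From Mustela up to the same node: 6 branches. Total: 3 + 6 = 9.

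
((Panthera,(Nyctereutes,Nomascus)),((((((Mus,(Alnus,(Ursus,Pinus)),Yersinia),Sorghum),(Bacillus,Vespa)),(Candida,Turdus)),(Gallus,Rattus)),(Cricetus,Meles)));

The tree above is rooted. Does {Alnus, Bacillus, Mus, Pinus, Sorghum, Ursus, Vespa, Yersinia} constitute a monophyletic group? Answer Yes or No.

Yes

The most recent common ancestor of these taxa subtends (((Mus,(Alnus,(Ursus,Pinus)),Yersinia),Sorghum),(Bacillus,Vespa)).
That clade has exactly 8 tips — every listed taxon and nothing else — so the group is monophyletic.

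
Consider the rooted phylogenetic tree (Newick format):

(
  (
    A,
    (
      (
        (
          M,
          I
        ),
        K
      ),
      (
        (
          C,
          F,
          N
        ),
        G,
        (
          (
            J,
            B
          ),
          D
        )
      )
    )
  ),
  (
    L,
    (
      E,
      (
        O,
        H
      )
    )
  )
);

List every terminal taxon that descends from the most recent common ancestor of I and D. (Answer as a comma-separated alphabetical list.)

Tracing I: it sits inside (M,I).
Tracing D: it sits inside ((J,B),D).
The smallest clade enclosing both is (((M,I),K),((C,F,N),G,((J,B),D))); the answer is its 10 terminal taxa in alphabetical order.

B, C, D, F, G, I, J, K, M, N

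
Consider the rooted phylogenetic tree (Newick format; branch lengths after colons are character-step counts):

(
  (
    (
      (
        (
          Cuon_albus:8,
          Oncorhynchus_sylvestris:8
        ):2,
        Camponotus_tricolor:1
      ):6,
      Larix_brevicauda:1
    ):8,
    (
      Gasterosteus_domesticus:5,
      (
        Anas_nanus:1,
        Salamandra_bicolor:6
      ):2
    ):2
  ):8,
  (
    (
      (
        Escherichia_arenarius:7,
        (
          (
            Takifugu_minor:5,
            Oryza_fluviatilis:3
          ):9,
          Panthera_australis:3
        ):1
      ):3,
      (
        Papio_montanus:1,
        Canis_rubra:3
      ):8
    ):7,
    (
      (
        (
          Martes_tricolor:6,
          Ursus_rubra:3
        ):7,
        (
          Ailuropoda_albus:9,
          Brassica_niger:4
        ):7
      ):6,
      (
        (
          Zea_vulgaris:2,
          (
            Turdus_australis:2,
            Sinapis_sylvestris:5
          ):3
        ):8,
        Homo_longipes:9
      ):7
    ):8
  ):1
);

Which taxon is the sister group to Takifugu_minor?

Takifugu_minor attaches to the tree at the node subtending (Takifugu_minor,Oryza_fluviatilis).
The other lineage descending from that same node — the sister group — is the single tip Oryza_fluviatilis.

Oryza_fluviatilis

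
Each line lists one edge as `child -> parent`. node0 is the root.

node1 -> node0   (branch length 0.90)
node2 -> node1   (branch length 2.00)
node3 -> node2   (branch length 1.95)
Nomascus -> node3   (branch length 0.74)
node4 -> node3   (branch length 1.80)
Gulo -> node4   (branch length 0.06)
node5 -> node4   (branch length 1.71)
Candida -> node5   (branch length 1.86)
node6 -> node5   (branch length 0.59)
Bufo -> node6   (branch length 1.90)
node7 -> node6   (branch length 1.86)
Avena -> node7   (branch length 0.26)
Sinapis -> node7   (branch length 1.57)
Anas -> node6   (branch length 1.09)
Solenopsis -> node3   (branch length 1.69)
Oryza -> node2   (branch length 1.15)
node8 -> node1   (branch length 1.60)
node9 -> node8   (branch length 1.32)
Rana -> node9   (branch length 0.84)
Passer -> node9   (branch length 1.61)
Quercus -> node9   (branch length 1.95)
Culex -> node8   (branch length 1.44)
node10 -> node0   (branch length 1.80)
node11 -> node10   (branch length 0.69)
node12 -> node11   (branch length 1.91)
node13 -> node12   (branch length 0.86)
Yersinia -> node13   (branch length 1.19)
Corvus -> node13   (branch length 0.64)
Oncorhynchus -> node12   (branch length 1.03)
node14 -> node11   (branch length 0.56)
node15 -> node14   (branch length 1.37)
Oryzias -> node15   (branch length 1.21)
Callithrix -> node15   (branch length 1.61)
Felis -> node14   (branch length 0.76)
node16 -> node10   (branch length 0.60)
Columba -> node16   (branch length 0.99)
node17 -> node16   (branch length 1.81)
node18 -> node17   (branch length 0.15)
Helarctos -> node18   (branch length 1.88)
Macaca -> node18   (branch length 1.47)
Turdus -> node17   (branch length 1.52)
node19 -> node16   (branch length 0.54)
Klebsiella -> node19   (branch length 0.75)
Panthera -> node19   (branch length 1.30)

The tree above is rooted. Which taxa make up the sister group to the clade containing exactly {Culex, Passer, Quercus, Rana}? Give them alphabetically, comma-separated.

The clade containing exactly {Culex, Passer, Quercus, Rana} attaches to the tree at the node subtending (((Nomascus,(Gulo,(Candida,(Bufo,(Avena,Sinapis),Anas))),Solenopsis),Oryza),((Rana,Passer,Quercus),Culex)).
The other lineage descending from that same node — the sister group — is ((Nomascus,(Gulo,(Candida,(Bufo,(Avena,Sinapis),Anas))),Solenopsis),Oryza); its 9 tips in alphabetical order are the answer.

Anas, Avena, Bufo, Candida, Gulo, Nomascus, Oryza, Sinapis, Solenopsis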